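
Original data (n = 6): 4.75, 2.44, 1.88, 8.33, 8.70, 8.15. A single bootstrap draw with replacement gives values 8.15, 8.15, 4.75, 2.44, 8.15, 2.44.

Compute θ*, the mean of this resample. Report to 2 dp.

θ* = 5.68

Mean = (8.15 + 8.15 + 4.75 + 2.44 + 8.15 + 2.44) / 6 = 34.080 / 6 = 5.68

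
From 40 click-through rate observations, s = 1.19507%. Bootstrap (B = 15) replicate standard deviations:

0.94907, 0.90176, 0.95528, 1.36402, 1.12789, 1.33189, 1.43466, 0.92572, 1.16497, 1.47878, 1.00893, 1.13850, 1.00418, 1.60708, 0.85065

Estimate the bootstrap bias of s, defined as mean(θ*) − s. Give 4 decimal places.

mean(θ*) = (0.94907 + 0.90176 + 0.95528 + 1.36402 + 1.12789 + 1.33189 + 1.43466 + 0.92572 + 1.16497 + 1.47878 + 1.00893 + 1.13850 + 1.00418 + 1.60708 + 0.85065) / 15 = 1.14956
bias = 1.14956 − 1.19507

bias = −0.0455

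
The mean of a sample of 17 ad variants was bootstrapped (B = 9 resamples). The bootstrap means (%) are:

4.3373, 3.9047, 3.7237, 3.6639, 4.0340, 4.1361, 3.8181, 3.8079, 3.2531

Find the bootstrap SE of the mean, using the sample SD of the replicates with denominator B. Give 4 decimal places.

Bootstrap SE is the standard deviation of the 9 replicate means.
Mean of replicates: (4.3373 + 3.9047 + 3.7237 + 3.6639 + 4.0340 + 4.1361 + 3.8181 + 3.8079 + 3.2531) / 9 = 34.67880 / 9 = 3.85320
Sum of squared deviations: (+0.48410)² + (+0.05150)² + (−0.12950)² + (−0.18930)² + (+0.18080)² + (+0.28290)² + (−0.03510)² + (−0.04530)² + (−0.60010)² = 0.76573
Variance = 0.76573 / 9 = 0.08508
SE* = √0.08508

SE* = 0.2917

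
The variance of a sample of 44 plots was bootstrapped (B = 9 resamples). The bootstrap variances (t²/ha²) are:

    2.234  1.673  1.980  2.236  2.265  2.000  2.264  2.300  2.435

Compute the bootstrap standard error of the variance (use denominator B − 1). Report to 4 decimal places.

Bootstrap SE is the standard deviation of the 9 replicate variances.
Mean of replicates: (2.234 + 1.673 + 1.980 + 2.236 + 2.265 + 2.000 + 2.264 + 2.300 + 2.435) / 9 = 19.38700 / 9 = 2.15411
Sum of squared deviations: (+0.07989)² + (−0.48111)² + (−0.17411)² + (+0.08189)² + (+0.11089)² + (−0.15411)² + (+0.10989)² + (+0.14589)² + (+0.28089)² = 0.42317
Variance = 0.42317 / 8 = 0.05290
SE* = √0.05290

SE* = 0.2300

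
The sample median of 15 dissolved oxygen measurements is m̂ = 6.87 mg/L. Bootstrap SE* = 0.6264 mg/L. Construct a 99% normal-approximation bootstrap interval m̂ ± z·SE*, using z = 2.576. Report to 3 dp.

Margin = 2.576 × 0.6264 = 1.6136
Interval: 6.87 ± 1.6136

(5.256, 8.484)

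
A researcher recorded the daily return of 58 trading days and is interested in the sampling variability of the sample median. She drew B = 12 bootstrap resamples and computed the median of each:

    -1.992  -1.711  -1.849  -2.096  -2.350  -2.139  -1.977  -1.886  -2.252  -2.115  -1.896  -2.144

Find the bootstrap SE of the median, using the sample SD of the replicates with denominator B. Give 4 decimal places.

Bootstrap SE is the standard deviation of the 12 replicate medians.
Mean of replicates: ((-1.992) + (-1.711) + (-1.849) + (-2.096) + (-2.350) + (-2.139) + (-1.977) + (-1.886) + (-2.252) + (-2.115) + (-1.896) + (-2.144)) / 12 = -24.40700 / 12 = -2.03392
Sum of squared deviations: (+0.04192)² + (+0.32292)² + (+0.18492)² + (−0.06208)² + (−0.31608)² + (−0.10508)² + (+0.05692)² + (+0.14792)² + (−0.21808)² + (−0.08108)² + (+0.13792)² + (−0.11008)² = 0.36542
Variance = 0.36542 / 12 = 0.03045
SE* = √0.03045

SE* = 0.1745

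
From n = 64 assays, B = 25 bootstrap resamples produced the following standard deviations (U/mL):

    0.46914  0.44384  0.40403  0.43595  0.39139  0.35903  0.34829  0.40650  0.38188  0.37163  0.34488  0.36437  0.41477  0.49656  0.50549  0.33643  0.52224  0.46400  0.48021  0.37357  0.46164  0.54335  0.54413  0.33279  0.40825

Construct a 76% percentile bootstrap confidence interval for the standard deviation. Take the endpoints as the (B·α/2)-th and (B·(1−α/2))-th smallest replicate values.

Sorted replicates: 0.33279, 0.33643, 0.34488, 0.34829, 0.35903, 0.36437, 0.37163, 0.37357, 0.38188, 0.39139, 0.40403, 0.40650, 0.40825, 0.41477, 0.43595, 0.44384, 0.46164, 0.46400, 0.46914, 0.48021, 0.49656, 0.50549, 0.52224, 0.54335, 0.54413
α = 0.24; lower rank = 25 × 0.120 = 3; upper rank = 25 × 0.880 = 22.
The 3rd smallest replicate is 0.34488; the 22nd is 0.50549.

(0.34488, 0.50549)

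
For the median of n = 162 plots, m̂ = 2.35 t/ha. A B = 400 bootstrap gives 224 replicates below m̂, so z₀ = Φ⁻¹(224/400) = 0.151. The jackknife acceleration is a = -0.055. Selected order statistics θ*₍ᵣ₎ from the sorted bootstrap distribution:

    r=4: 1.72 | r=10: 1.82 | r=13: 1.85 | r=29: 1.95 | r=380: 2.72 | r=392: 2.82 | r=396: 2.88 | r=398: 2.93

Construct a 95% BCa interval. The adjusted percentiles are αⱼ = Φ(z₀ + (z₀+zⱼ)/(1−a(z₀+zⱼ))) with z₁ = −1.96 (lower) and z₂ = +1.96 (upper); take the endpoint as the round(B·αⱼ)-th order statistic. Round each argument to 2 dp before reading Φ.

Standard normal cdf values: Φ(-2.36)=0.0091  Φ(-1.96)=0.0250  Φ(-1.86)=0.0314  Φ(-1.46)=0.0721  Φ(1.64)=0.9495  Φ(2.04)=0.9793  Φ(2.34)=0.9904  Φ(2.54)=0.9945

Lower: z₀ + z₁ = 0.151 + (-1.960) = -1.809; 1 − a(z₀+z₁) = 1 − (-0.055)(-1.809) = 0.9005; argument = 0.151 + (-1.809)/0.9005 = -1.8579 → -1.86.
α₁ = Φ(-1.86) = 0.0314; rank = round(400 × 0.0314) = 13; θ*₍13₎ = 1.85.
Upper: z₀ + z₂ = 2.111; 1 − a(z₀+z₂) = 1.1161; argument = 2.0424 → 2.04; α₂ = 0.9793; rank = 392; θ*₍392₎ = 2.82.

(1.85, 2.82)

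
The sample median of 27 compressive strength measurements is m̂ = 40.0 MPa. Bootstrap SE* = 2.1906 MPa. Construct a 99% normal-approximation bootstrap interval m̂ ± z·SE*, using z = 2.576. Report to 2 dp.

Margin = 2.576 × 2.1906 = 5.643
Interval: 40.0 ± 5.643

(34.36, 45.64)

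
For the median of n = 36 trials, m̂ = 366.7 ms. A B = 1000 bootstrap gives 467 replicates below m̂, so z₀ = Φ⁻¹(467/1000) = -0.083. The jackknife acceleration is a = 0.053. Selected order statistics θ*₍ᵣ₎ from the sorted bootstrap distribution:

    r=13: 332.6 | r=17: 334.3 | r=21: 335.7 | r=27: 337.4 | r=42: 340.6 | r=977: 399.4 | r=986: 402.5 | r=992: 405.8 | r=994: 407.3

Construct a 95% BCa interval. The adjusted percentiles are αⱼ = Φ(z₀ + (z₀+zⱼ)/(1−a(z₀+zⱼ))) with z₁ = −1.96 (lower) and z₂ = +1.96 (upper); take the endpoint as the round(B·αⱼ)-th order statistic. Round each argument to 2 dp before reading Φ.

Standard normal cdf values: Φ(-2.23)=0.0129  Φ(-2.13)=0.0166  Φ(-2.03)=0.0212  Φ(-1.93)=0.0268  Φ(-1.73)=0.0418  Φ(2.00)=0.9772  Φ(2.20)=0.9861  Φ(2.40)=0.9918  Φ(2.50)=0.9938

(337.4, 399.4)

Lower: z₀ + z₁ = -0.083 + (-1.960) = -2.043; 1 − a(z₀+z₁) = 1 − (0.053)(-2.043) = 1.1083; argument = -0.083 + (-2.043)/1.1083 = -1.9264 → -1.93.
α₁ = Φ(-1.93) = 0.0268; rank = round(1000 × 0.0268) = 27; θ*₍27₎ = 337.4.
Upper: z₀ + z₂ = 1.877; 1 − a(z₀+z₂) = 0.9005; argument = 2.0014 → 2.00; α₂ = 0.9772; rank = 977; θ*₍977₎ = 399.4.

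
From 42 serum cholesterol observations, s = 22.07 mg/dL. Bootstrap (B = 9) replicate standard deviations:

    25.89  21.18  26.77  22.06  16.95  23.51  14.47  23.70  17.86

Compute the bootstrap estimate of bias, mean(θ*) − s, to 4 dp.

mean(θ*) = (25.89 + 21.18 + 26.77 + 22.06 + 16.95 + 23.51 + 14.47 + 23.70 + 17.86) / 9 = 21.37667
bias = 21.37667 − 22.07

bias = −0.6933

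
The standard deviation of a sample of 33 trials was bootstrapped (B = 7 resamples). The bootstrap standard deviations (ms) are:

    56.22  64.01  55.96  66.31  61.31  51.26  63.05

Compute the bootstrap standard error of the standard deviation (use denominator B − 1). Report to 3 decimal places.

Bootstrap SE is the standard deviation of the 7 replicate standard deviations.
Mean of replicates: (56.22 + 64.01 + 55.96 + 66.31 + 61.31 + 51.26 + 63.05) / 7 = 418.1200 / 7 = 59.7314
Sum of squared deviations: (−3.5114)² + (+4.2786)² + (−3.7714)² + (+6.5786)² + (+1.5786)² + (−8.4714)² + (+3.3186)² = 173.4075
Variance = 173.4075 / 6 = 28.9012
SE* = √28.9012

SE* = 5.376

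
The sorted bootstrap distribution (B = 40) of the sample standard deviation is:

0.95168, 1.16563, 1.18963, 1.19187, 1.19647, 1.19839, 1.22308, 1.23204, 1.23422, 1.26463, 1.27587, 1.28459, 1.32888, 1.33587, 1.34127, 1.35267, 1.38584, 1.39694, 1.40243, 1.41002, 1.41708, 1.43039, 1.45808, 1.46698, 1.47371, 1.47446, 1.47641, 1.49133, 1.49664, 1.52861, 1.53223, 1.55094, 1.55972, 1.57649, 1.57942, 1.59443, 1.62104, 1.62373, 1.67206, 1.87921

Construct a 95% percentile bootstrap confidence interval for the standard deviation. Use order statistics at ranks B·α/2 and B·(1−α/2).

α = 0.05; lower rank = 40 × 0.025 = 1; upper rank = 40 × 0.975 = 39.
The 1st smallest replicate is 0.95168; the 39th is 1.67206.

(0.95168, 1.67206)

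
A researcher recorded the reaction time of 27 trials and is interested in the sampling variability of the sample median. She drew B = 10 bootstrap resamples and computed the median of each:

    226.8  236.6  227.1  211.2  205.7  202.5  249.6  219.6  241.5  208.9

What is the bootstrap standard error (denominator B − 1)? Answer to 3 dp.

SE* = 16.108

Bootstrap SE is the standard deviation of the 10 replicate medians.
Mean of replicates: (226.8 + 236.6 + 227.1 + 211.2 + 205.7 + 202.5 + 249.6 + 219.6 + 241.5 + 208.9) / 10 = 2229.5000 / 10 = 222.9500
Sum of squared deviations: (+3.8500)² + (+13.6500)² + (+4.1500)² + (−11.7500)² + (−17.2500)² + (−20.4500)² + (+26.6500)² + (−3.3500)² + (+18.5500)² + (−14.0500)² = 2335.1450
Variance = 2335.1450 / 9 = 259.4606
SE* = √259.4606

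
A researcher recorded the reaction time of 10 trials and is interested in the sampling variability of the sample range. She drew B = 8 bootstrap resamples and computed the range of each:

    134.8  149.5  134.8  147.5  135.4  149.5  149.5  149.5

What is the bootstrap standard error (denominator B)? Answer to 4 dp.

Bootstrap SE is the standard deviation of the 8 replicate ranges.
Mean of replicates: (134.8 + 149.5 + 134.8 + 147.5 + 135.4 + 149.5 + 149.5 + 149.5) / 8 = 1150.50000 / 8 = 143.81250
Sum of squared deviations: (−9.01250)² + (+5.68750)² + (−9.01250)² + (+3.68750)² + (−8.41250)² + (+5.68750)² + (+5.68750)² + (+5.68750)² = 376.20875
Variance = 376.20875 / 8 = 47.02609
SE* = √47.02609

SE* = 6.8576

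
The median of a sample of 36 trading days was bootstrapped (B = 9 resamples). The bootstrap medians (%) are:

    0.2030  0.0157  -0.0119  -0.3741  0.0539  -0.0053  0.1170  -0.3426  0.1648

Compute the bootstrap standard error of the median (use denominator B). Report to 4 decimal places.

Bootstrap SE is the standard deviation of the 9 replicate medians.
Mean of replicates: (0.2030 + 0.0157 + (-0.0119) + (-0.3741) + 0.0539 + (-0.0053) + 0.1170 + (-0.3426) + 0.1648) / 9 = -0.17950 / 9 = -0.01994
Sum of squared deviations: (+0.22294)² + (+0.03564)² + (+0.00804)² + (−0.35416)² + (+0.07384)² + (+0.01464)² + (+0.13694)² + (−0.32266)² + (+0.18474)² = 0.33912
Variance = 0.33912 / 9 = 0.03768
SE* = √0.03768

SE* = 0.1941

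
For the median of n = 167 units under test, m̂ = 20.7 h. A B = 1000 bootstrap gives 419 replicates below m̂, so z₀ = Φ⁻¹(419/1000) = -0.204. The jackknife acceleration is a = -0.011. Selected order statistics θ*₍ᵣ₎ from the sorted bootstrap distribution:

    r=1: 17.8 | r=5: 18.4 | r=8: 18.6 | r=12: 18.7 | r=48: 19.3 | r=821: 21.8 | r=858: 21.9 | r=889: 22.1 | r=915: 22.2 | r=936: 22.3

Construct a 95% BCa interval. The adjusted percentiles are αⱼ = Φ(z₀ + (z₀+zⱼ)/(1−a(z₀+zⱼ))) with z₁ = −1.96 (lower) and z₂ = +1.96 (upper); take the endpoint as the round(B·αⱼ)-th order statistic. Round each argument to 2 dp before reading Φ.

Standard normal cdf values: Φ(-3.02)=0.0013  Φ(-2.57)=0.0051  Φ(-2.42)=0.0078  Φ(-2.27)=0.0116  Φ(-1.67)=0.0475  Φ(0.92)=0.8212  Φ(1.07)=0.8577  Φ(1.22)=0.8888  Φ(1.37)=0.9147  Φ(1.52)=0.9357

(18.6, 22.3)

Lower: z₀ + z₁ = -0.204 + (-1.960) = -2.164; 1 − a(z₀+z₁) = 1 − (-0.011)(-2.164) = 0.9762; argument = -0.204 + (-2.164)/0.9762 = -2.4208 → -2.42.
α₁ = Φ(-2.42) = 0.0078; rank = round(1000 × 0.0078) = 8; θ*₍8₎ = 18.6.
Upper: z₀ + z₂ = 1.756; 1 − a(z₀+z₂) = 1.0193; argument = 1.5187 → 1.52; α₂ = 0.9357; rank = 936; θ*₍936₎ = 22.3.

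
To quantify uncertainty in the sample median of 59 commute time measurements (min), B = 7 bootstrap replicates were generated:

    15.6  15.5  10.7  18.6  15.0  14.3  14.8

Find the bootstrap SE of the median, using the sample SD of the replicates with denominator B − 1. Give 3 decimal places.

Bootstrap SE is the standard deviation of the 7 replicate medians.
Mean of replicates: (15.6 + 15.5 + 10.7 + 18.6 + 15.0 + 14.3 + 14.8) / 7 = 104.5000 / 7 = 14.9286
Sum of squared deviations: (+0.6714)² + (+0.5714)² + (−4.2286)² + (+3.6714)² + (+0.0714)² + (−0.6286)² + (−0.1286)² = 32.5543
Variance = 32.5543 / 6 = 5.4257
SE* = √5.4257

SE* = 2.329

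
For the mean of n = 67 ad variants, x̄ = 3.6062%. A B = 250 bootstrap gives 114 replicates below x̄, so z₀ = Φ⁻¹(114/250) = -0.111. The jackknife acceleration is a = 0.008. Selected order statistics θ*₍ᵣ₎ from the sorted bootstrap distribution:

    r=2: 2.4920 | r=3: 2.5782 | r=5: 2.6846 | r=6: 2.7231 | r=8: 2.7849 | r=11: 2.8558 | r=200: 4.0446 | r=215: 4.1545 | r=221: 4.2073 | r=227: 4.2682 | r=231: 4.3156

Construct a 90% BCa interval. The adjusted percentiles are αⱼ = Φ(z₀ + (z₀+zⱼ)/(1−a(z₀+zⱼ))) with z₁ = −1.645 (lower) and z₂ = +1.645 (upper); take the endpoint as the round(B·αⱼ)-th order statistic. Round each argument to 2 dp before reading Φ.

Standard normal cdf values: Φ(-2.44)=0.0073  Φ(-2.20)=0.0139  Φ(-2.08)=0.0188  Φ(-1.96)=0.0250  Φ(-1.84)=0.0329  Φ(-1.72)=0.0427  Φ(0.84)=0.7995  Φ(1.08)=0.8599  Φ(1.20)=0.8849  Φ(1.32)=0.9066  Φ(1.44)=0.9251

Lower: z₀ + z₁ = -0.111 + (-1.645) = -1.756; 1 − a(z₀+z₁) = 1 − (0.008)(-1.756) = 1.0140; argument = -0.111 + (-1.756)/1.0140 = -1.8427 → -1.84.
α₁ = Φ(-1.84) = 0.0329; rank = round(250 × 0.0329) = 8; θ*₍8₎ = 2.7849.
Upper: z₀ + z₂ = 1.534; 1 − a(z₀+z₂) = 0.9877; argument = 1.4421 → 1.44; α₂ = 0.9251; rank = 231; θ*₍231₎ = 4.3156.

(2.7849, 4.3156)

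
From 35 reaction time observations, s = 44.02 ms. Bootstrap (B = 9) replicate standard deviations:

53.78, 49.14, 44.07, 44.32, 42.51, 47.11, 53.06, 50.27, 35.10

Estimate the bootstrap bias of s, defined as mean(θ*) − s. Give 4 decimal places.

bias = +2.5756

mean(θ*) = (53.78 + 49.14 + 44.07 + 44.32 + 42.51 + 47.11 + 53.06 + 50.27 + 35.10) / 9 = 46.59556
bias = 46.59556 − 44.02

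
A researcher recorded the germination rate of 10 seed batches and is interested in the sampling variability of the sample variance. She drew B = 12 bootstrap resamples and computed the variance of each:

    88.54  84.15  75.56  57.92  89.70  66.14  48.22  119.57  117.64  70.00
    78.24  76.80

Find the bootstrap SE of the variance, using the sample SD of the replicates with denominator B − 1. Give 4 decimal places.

SE* = 21.2698

Bootstrap SE is the standard deviation of the 12 replicate variances.
Mean of replicates: (88.54 + 84.15 + 75.56 + 57.92 + 89.70 + 66.14 + 48.22 + 119.57 + 117.64 + 70.00 + 78.24 + 76.80) / 12 = 972.48000 / 12 = 81.04000
Sum of squared deviations: (+7.50000)² + (+3.11000)² + (−5.48000)² + (−23.12000)² + (+8.66000)² + (−14.90000)² + (−32.82000)² + (+38.53000)² + (+36.60000)² + (−11.04000)² + (−2.80000)² + (−4.24000)² = 4976.46500
Variance = 4976.46500 / 11 = 452.40591
SE* = √452.40591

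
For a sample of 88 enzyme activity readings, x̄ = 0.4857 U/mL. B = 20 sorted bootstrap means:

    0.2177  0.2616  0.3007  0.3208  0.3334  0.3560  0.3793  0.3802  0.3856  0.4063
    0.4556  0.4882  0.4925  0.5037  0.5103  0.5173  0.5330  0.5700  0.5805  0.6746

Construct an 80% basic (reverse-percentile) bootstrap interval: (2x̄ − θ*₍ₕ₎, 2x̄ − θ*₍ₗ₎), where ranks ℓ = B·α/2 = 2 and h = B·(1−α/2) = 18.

(0.4014, 0.7098)

Percentile endpoints at ranks 2 and 18: θ*₍2₎ = 0.2616, θ*₍18₎ = 0.5700.
Basic interval reflects these around x̄:
  lower = 2 × 0.4857 − 0.5700 = 0.4014
  upper = 2 × 0.4857 − 0.2616 = 0.7098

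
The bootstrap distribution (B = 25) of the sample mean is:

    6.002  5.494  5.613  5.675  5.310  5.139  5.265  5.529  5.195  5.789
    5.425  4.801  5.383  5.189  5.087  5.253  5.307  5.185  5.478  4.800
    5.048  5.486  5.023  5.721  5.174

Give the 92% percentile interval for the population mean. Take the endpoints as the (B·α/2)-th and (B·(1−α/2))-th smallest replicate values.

(4.800, 5.789)

Sorted replicates: 4.800, 4.801, 5.023, 5.048, 5.087, 5.139, 5.174, 5.185, 5.189, 5.195, 5.253, 5.265, 5.307, 5.310, 5.383, 5.425, 5.478, 5.486, 5.494, 5.529, 5.613, 5.675, 5.721, 5.789, 6.002
α = 0.08; lower rank = 25 × 0.040 = 1; upper rank = 25 × 0.960 = 24.
The 1st smallest replicate is 4.800; the 24th is 5.789.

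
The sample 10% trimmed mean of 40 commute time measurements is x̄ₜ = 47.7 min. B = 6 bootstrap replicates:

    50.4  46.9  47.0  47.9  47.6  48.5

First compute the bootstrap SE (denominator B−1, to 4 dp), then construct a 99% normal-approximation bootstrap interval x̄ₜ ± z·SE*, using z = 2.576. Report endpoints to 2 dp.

(44.37, 51.03)

Mean of replicates = 48.0500; sum of squared deviations = 8.3750; SE* = √(8.3750/5) = 1.2942
Margin = 2.576 × 1.2942 = 3.334
Interval: 47.7 ± 3.334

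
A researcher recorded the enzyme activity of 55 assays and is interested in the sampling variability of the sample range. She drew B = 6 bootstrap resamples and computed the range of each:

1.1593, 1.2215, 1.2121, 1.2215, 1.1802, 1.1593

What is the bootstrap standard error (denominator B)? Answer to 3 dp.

Bootstrap SE is the standard deviation of the 6 replicate ranges.
Mean of replicates: (1.1593 + 1.2215 + 1.2121 + 1.2215 + 1.1802 + 1.1593) / 6 = 7.15390 / 6 = 1.19232
Sum of squared deviations: (−0.03302)² + (+0.02918)² + (+0.01978)² + (+0.02918)² + (−0.01212)² + (−0.03302)² = 0.00442
Variance = 0.00442 / 6 = 0.00074
SE* = √0.00074

SE* = 0.027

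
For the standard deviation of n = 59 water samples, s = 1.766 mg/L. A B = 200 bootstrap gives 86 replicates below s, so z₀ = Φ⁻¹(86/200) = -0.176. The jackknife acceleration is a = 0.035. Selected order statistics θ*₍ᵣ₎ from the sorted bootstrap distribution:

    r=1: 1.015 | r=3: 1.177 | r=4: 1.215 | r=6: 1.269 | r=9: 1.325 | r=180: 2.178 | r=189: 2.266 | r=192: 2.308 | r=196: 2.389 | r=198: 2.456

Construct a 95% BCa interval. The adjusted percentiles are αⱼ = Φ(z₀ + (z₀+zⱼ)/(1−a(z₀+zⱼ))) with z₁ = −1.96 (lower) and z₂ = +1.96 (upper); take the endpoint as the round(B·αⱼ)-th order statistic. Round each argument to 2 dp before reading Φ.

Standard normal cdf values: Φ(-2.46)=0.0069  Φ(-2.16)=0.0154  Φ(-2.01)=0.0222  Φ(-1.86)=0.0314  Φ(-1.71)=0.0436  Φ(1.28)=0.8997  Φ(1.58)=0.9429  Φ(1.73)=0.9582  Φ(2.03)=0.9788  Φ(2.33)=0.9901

(1.177, 2.308)

Lower: z₀ + z₁ = -0.176 + (-1.960) = -2.136; 1 − a(z₀+z₁) = 1 − (0.035)(-2.136) = 1.0748; argument = -0.176 + (-2.136)/1.0748 = -2.1634 → -2.16.
α₁ = Φ(-2.16) = 0.0154; rank = round(200 × 0.0154) = 3; θ*₍3₎ = 1.177.
Upper: z₀ + z₂ = 1.784; 1 − a(z₀+z₂) = 0.9376; argument = 1.7268 → 1.73; α₂ = 0.9582; rank = 192; θ*₍192₎ = 2.308.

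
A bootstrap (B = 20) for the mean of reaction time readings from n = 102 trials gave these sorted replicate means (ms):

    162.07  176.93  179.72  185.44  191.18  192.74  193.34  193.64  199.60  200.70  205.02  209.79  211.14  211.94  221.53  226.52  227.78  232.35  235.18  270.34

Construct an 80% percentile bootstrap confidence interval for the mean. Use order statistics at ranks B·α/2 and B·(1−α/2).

(176.93, 232.35)

α = 0.20; lower rank = 20 × 0.100 = 2; upper rank = 20 × 0.900 = 18.
The 2nd smallest replicate is 176.93; the 18th is 232.35.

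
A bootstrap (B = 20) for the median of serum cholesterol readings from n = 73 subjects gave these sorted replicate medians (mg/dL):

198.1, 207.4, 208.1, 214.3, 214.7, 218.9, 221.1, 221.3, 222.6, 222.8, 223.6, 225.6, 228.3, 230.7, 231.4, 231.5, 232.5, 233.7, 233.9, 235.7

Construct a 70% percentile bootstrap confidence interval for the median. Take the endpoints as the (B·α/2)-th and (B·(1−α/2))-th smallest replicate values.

(208.1, 232.5)

α = 0.30; lower rank = 20 × 0.150 = 3; upper rank = 20 × 0.850 = 17.
The 3rd smallest replicate is 208.1; the 17th is 232.5.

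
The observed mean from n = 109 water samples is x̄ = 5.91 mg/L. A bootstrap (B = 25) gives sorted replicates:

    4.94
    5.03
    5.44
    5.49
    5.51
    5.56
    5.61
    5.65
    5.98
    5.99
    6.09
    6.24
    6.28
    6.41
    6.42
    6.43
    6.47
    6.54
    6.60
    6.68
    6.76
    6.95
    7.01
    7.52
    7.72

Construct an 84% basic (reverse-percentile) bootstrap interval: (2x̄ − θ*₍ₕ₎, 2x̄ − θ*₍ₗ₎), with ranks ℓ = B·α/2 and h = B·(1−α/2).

Percentile endpoints at ranks 2 and 23: θ*₍2₎ = 5.03, θ*₍23₎ = 7.01.
Basic interval reflects these around x̄:
  lower = 2 × 5.91 − 7.01 = 4.81
  upper = 2 × 5.91 − 5.03 = 6.79

(4.81, 6.79)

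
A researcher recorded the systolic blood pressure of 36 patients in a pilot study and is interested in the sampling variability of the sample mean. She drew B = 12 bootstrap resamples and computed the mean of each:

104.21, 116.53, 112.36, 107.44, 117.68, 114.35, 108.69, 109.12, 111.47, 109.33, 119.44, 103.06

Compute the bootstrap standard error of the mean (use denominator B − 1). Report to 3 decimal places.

Bootstrap SE is the standard deviation of the 12 replicate means.
Mean of replicates: (104.21 + 116.53 + 112.36 + 107.44 + 117.68 + 114.35 + 108.69 + 109.12 + 111.47 + 109.33 + 119.44 + 103.06) / 12 = 1333.6800 / 12 = 111.1400
Sum of squared deviations: (−6.9300)² + (+5.3900)² + (+1.2200)² + (−3.7000)² + (+6.5400)² + (+3.2100)² + (−2.4500)² + (−2.0200)² + (+0.3300)² + (−1.8100)² + (+8.3000)² + (−8.0800)² = 292.9754
Variance = 292.9754 / 11 = 26.6341
SE* = √26.6341

SE* = 5.161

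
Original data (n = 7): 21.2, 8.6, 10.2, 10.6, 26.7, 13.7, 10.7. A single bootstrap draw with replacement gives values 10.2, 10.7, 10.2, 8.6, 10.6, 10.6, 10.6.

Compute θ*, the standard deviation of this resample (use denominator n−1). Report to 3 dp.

Mean = 10.2143; sum of squared deviations = 3.2886
s² = 3.2886 / 6 = 0.5481
s = √0.5481 = 0.740

θ* = 0.740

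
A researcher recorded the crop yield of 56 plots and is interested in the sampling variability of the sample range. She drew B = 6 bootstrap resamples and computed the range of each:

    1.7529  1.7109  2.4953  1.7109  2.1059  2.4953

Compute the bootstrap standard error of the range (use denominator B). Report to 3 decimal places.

SE* = 0.346

Bootstrap SE is the standard deviation of the 6 replicate ranges.
Mean of replicates: (1.7529 + 1.7109 + 2.4953 + 1.7109 + 2.1059 + 2.4953) / 6 = 12.27120 / 6 = 2.04520
Sum of squared deviations: (−0.29230)² + (−0.33430)² + (+0.45010)² + (−0.33430)² + (+0.06070)² + (+0.45010)² = 0.71782
Variance = 0.71782 / 6 = 0.11964
SE* = √0.11964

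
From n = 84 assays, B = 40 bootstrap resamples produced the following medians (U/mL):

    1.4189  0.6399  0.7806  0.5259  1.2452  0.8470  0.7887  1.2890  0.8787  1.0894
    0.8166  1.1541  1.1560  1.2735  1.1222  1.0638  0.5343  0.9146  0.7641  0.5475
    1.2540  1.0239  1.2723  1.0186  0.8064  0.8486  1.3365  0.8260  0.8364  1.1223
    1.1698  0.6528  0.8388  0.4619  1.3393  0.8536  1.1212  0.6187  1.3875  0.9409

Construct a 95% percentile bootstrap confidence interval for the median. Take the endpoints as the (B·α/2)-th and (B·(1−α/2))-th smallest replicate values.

(0.4619, 1.3875)

Sorted replicates: 0.4619, 0.5259, 0.5343, 0.5475, 0.6187, 0.6399, 0.6528, 0.7641, 0.7806, 0.7887, 0.8064, 0.8166, 0.8260, 0.8364, 0.8388, 0.8470, 0.8486, 0.8536, 0.8787, 0.9146, 0.9409, 1.0186, 1.0239, 1.0638, 1.0894, 1.1212, 1.1222, 1.1223, 1.1541, 1.1560, 1.1698, 1.2452, 1.2540, 1.2723, 1.2735, 1.2890, 1.3365, 1.3393, 1.3875, 1.4189
α = 0.05; lower rank = 40 × 0.025 = 1; upper rank = 40 × 0.975 = 39.
The 1st smallest replicate is 0.4619; the 39th is 1.3875.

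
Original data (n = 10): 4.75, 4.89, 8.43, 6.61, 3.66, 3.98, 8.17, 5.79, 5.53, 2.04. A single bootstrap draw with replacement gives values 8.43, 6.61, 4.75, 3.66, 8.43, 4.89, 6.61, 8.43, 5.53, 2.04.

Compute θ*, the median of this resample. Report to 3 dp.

Sorted: 2.04, 3.66, 4.75, 4.89, 5.53, 6.61, 6.61, 8.43, 8.43, 8.43
Median = average of the two middle values = 6.070

θ* = 6.070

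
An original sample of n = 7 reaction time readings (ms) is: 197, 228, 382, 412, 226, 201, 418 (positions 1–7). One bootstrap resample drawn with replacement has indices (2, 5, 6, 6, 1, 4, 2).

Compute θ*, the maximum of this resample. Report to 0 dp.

Resample values: 228, 226, 201, 201, 197, 412, 228.
Maximum = 412

θ* = 412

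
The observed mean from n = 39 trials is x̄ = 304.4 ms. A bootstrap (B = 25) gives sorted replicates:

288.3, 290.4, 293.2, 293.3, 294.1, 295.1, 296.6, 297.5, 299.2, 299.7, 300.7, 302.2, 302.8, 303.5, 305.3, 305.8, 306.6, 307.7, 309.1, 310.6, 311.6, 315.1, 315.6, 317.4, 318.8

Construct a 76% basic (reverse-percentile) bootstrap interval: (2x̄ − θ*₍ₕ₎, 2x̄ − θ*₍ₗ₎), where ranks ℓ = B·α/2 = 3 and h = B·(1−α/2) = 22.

(293.7, 315.6)

Percentile endpoints at ranks 3 and 22: θ*₍3₎ = 293.2, θ*₍22₎ = 315.1.
Basic interval reflects these around x̄:
  lower = 2 × 304.4 − 315.1 = 293.7
  upper = 2 × 304.4 − 293.2 = 315.6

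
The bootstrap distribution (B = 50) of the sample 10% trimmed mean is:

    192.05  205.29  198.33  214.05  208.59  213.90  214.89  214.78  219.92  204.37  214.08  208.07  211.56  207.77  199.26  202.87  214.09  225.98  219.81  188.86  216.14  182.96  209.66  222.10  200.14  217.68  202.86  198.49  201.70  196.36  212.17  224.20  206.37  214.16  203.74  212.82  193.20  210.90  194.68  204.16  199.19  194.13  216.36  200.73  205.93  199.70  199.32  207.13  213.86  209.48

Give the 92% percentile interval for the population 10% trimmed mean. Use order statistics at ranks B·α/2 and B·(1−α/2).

(188.86, 222.10)

Sorted replicates: 182.96, 188.86, 192.05, 193.20, 194.13, 194.68, 196.36, 198.33, 198.49, 199.19, 199.26, 199.32, 199.70, 200.14, 200.73, 201.70, 202.86, 202.87, 203.74, 204.16, 204.37, 205.29, 205.93, 206.37, 207.13, 207.77, 208.07, 208.59, 209.48, 209.66, 210.90, 211.56, 212.17, 212.82, 213.86, 213.90, 214.05, 214.08, 214.09, 214.16, 214.78, 214.89, 216.14, 216.36, 217.68, 219.81, 219.92, 222.10, 224.20, 225.98
α = 0.08; lower rank = 50 × 0.040 = 2; upper rank = 50 × 0.960 = 48.
The 2nd smallest replicate is 188.86; the 48th is 222.10.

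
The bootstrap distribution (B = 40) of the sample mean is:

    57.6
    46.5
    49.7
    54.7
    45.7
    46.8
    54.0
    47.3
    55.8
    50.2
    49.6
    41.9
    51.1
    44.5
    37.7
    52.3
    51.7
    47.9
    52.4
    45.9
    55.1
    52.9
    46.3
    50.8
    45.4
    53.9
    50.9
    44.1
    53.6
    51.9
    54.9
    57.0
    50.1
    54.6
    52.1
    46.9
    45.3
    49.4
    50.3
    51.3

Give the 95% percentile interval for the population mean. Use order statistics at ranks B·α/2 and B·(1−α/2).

(37.7, 57.0)

Sorted replicates: 37.7, 41.9, 44.1, 44.5, 45.3, 45.4, 45.7, 45.9, 46.3, 46.5, 46.8, 46.9, 47.3, 47.9, 49.4, 49.6, 49.7, 50.1, 50.2, 50.3, 50.8, 50.9, 51.1, 51.3, 51.7, 51.9, 52.1, 52.3, 52.4, 52.9, 53.6, 53.9, 54.0, 54.6, 54.7, 54.9, 55.1, 55.8, 57.0, 57.6
α = 0.05; lower rank = 40 × 0.025 = 1; upper rank = 40 × 0.975 = 39.
The 1st smallest replicate is 37.7; the 39th is 57.0.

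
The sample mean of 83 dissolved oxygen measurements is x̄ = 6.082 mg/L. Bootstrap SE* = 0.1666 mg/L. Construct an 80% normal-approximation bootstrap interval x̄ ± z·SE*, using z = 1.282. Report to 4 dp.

(5.8684, 6.2956)

Margin = 1.282 × 0.1666 = 0.21358
Interval: 6.082 ± 0.21358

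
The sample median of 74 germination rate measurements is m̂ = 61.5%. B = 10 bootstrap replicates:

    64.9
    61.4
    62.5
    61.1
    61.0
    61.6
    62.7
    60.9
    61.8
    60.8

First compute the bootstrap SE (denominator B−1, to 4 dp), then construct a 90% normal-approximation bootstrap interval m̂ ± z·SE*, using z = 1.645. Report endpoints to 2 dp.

(59.45, 63.55)

Mean of replicates = 61.8700; sum of squared deviations = 14.0010; SE* = √(14.0010/9) = 1.2473
Margin = 1.645 × 1.2473 = 2.052
Interval: 61.5 ± 2.052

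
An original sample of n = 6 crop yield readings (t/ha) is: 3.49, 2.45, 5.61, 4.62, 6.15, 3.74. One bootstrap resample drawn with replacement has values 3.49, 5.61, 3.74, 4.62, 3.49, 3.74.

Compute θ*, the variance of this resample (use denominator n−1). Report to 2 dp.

Mean = 4.1150; sum of squared deviations = 3.5526
s² = 3.5526 / 5 = 0.7105

θ* = 0.71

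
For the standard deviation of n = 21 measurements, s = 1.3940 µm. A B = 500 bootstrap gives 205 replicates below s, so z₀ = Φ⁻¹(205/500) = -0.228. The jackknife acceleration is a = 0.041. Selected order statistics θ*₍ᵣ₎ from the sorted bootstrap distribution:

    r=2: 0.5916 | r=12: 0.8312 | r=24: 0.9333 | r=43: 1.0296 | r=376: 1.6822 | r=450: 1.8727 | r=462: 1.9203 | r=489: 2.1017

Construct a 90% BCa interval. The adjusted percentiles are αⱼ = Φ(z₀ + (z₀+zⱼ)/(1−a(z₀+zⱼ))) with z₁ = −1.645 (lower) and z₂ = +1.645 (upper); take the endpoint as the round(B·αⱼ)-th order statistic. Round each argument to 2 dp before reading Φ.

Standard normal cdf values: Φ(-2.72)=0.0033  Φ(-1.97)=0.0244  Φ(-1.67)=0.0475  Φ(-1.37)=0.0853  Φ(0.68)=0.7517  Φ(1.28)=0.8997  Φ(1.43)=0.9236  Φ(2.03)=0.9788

Lower: z₀ + z₁ = -0.228 + (-1.645) = -1.873; 1 − a(z₀+z₁) = 1 − (0.041)(-1.873) = 1.0768; argument = -0.228 + (-1.873)/1.0768 = -1.9674 → -1.97.
α₁ = Φ(-1.97) = 0.0244; rank = round(500 × 0.0244) = 12; θ*₍12₎ = 0.8312.
Upper: z₀ + z₂ = 1.417; 1 − a(z₀+z₂) = 0.9419; argument = 1.2764 → 1.28; α₂ = 0.8997; rank = 450; θ*₍450₎ = 1.8727.

(0.8312, 1.8727)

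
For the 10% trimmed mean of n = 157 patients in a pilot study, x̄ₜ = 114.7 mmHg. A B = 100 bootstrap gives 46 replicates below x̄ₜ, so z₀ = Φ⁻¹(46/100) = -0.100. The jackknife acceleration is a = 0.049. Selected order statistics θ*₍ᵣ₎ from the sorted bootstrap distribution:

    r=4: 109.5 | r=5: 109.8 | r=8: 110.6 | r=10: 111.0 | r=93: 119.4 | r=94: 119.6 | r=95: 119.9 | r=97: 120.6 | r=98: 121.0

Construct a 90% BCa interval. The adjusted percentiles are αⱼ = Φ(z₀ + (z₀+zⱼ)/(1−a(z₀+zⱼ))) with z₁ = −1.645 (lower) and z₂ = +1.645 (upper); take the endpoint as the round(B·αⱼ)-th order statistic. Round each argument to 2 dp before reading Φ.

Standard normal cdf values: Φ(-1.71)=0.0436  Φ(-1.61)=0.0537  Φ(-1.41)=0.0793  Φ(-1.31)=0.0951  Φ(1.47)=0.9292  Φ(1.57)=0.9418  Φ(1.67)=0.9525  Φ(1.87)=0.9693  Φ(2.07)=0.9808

Lower: z₀ + z₁ = -0.100 + (-1.645) = -1.745; 1 − a(z₀+z₁) = 1 − (0.049)(-1.745) = 1.0855; argument = -0.100 + (-1.745)/1.0855 = -1.7075 → -1.71.
α₁ = Φ(-1.71) = 0.0436; rank = round(100 × 0.0436) = 4; θ*₍4₎ = 109.5.
Upper: z₀ + z₂ = 1.545; 1 − a(z₀+z₂) = 0.9243; argument = 1.5715 → 1.57; α₂ = 0.9418; rank = 94; θ*₍94₎ = 119.6.

(109.5, 119.6)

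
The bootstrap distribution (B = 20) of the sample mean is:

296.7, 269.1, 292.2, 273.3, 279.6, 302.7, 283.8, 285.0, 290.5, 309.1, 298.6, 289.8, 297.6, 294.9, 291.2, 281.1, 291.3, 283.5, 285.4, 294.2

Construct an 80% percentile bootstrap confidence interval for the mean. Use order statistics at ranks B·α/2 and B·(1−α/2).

Sorted replicates: 269.1, 273.3, 279.6, 281.1, 283.5, 283.8, 285.0, 285.4, 289.8, 290.5, 291.2, 291.3, 292.2, 294.2, 294.9, 296.7, 297.6, 298.6, 302.7, 309.1
α = 0.20; lower rank = 20 × 0.100 = 2; upper rank = 20 × 0.900 = 18.
The 2nd smallest replicate is 273.3; the 18th is 298.6.

(273.3, 298.6)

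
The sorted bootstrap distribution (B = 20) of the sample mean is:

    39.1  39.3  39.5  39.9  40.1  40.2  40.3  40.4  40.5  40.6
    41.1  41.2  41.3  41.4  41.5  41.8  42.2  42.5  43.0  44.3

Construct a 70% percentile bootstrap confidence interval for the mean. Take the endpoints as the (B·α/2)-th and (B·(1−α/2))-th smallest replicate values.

(39.5, 42.2)

α = 0.30; lower rank = 20 × 0.150 = 3; upper rank = 20 × 0.850 = 17.
The 3rd smallest replicate is 39.5; the 17th is 42.2.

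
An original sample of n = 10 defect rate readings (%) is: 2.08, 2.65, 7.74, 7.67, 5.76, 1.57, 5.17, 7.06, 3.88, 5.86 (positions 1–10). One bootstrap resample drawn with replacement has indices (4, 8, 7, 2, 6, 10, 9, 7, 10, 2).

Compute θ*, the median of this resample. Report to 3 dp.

θ* = 5.170

Resample values: 7.67, 7.06, 5.17, 2.65, 1.57, 5.86, 3.88, 5.17, 5.86, 2.65.
Sorted: 1.57, 2.65, 2.65, 3.88, 5.17, 5.17, 5.86, 5.86, 7.06, 7.67
Median = average of the two middle values = 5.170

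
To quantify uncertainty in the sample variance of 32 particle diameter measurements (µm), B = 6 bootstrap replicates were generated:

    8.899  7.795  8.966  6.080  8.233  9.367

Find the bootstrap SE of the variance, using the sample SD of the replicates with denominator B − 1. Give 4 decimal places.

Bootstrap SE is the standard deviation of the 6 replicate variances.
Mean of replicates: (8.899 + 7.795 + 8.966 + 6.080 + 8.233 + 9.367) / 6 = 49.34000 / 6 = 8.22333
Sum of squared deviations: (+0.67567)² + (−0.42833)² + (+0.74267)² + (−2.14333)² + (+0.00967)² + (+1.14367)² = 7.09349
Variance = 7.09349 / 5 = 1.41870
SE* = √1.41870

SE* = 1.1911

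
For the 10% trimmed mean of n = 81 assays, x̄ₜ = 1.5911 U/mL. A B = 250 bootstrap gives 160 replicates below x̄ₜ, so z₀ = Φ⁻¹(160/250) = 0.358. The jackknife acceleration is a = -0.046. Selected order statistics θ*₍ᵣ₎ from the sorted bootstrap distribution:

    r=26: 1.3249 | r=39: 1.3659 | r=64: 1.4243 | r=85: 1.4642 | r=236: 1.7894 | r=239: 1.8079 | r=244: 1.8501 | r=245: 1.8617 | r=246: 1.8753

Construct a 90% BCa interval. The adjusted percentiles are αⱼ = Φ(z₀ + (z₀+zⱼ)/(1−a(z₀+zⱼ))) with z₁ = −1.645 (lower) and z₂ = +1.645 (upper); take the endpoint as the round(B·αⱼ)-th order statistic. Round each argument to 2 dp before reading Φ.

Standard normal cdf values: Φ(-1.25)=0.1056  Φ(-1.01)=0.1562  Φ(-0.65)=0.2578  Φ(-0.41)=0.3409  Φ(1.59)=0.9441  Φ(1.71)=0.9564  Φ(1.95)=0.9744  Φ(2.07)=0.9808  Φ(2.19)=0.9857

Lower: z₀ + z₁ = 0.358 + (-1.645) = -1.287; 1 − a(z₀+z₁) = 1 − (-0.046)(-1.287) = 0.9408; argument = 0.358 + (-1.287)/0.9408 = -1.0100 → -1.01.
α₁ = Φ(-1.01) = 0.1562; rank = round(250 × 0.1562) = 39; θ*₍39₎ = 1.3659.
Upper: z₀ + z₂ = 2.003; 1 − a(z₀+z₂) = 1.0921; argument = 2.1920 → 2.19; α₂ = 0.9857; rank = 246; θ*₍246₎ = 1.8753.

(1.3659, 1.8753)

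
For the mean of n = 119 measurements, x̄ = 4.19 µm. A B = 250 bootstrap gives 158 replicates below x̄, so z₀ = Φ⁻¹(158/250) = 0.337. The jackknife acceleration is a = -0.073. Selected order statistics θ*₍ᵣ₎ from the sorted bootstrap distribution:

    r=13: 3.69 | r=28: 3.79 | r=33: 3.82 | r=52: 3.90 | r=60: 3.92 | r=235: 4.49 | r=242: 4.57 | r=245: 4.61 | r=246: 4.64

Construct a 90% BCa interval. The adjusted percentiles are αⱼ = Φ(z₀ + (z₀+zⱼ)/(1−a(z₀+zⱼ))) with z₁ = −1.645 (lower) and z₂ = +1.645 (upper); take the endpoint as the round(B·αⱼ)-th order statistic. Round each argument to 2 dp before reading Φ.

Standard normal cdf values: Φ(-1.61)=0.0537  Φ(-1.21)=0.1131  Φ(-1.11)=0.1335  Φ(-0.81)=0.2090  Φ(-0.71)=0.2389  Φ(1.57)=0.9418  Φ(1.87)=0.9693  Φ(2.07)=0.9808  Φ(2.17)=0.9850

(3.82, 4.61)

Lower: z₀ + z₁ = 0.337 + (-1.645) = -1.308; 1 − a(z₀+z₁) = 1 − (-0.073)(-1.308) = 0.9045; argument = 0.337 + (-1.308)/0.9045 = -1.1091 → -1.11.
α₁ = Φ(-1.11) = 0.1335; rank = round(250 × 0.1335) = 33; θ*₍33₎ = 3.82.
Upper: z₀ + z₂ = 1.982; 1 − a(z₀+z₂) = 1.1447; argument = 2.0685 → 2.07; α₂ = 0.9808; rank = 245; θ*₍245₎ = 4.61.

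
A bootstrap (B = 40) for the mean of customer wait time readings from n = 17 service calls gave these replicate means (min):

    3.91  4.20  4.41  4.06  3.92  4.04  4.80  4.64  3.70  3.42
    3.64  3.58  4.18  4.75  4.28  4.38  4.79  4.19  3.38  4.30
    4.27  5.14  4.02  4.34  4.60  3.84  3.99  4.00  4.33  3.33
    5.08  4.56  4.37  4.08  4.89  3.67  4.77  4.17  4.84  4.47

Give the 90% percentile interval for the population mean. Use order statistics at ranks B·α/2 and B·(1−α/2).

Sorted replicates: 3.33, 3.38, 3.42, 3.58, 3.64, 3.67, 3.70, 3.84, 3.91, 3.92, 3.99, 4.00, 4.02, 4.04, 4.06, 4.08, 4.17, 4.18, 4.19, 4.20, 4.27, 4.28, 4.30, 4.33, 4.34, 4.37, 4.38, 4.41, 4.47, 4.56, 4.60, 4.64, 4.75, 4.77, 4.79, 4.80, 4.84, 4.89, 5.08, 5.14
α = 0.10; lower rank = 40 × 0.050 = 2; upper rank = 40 × 0.950 = 38.
The 2nd smallest replicate is 3.38; the 38th is 4.89.

(3.38, 4.89)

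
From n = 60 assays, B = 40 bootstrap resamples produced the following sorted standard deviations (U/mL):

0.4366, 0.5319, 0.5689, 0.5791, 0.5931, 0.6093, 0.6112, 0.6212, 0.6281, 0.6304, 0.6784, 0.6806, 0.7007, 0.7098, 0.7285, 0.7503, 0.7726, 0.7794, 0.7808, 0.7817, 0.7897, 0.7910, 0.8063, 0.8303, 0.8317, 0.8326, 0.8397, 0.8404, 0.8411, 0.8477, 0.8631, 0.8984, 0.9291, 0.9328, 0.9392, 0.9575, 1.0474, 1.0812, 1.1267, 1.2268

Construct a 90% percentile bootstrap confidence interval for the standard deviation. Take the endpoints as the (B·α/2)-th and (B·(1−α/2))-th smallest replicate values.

(0.5319, 1.0812)

α = 0.10; lower rank = 40 × 0.050 = 2; upper rank = 40 × 0.950 = 38.
The 2nd smallest replicate is 0.5319; the 38th is 1.0812.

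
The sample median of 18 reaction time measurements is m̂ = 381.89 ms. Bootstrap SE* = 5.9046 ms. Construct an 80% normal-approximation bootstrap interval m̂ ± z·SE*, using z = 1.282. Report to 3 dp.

Margin = 1.282 × 5.9046 = 7.5697
Interval: 381.89 ± 7.5697

(374.320, 389.460)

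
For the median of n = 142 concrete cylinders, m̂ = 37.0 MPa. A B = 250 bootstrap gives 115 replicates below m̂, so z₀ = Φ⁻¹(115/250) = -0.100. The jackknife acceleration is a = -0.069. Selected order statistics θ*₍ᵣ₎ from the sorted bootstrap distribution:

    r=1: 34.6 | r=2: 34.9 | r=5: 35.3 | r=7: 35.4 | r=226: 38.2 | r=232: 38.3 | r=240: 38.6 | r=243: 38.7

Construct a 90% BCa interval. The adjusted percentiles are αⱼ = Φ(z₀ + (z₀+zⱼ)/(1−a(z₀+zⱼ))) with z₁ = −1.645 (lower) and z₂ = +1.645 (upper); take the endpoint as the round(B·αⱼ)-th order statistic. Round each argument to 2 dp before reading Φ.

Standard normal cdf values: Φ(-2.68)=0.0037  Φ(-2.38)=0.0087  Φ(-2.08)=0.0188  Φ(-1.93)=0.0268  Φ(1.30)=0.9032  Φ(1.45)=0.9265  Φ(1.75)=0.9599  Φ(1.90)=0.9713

(35.3, 38.2)

Lower: z₀ + z₁ = -0.100 + (-1.645) = -1.745; 1 − a(z₀+z₁) = 1 − (-0.069)(-1.745) = 0.8796; argument = -0.100 + (-1.745)/0.8796 = -2.0839 → -2.08.
α₁ = Φ(-2.08) = 0.0188; rank = round(250 × 0.0188) = 5; θ*₍5₎ = 35.3.
Upper: z₀ + z₂ = 1.545; 1 − a(z₀+z₂) = 1.1066; argument = 1.2962 → 1.30; α₂ = 0.9032; rank = 226; θ*₍226₎ = 38.2.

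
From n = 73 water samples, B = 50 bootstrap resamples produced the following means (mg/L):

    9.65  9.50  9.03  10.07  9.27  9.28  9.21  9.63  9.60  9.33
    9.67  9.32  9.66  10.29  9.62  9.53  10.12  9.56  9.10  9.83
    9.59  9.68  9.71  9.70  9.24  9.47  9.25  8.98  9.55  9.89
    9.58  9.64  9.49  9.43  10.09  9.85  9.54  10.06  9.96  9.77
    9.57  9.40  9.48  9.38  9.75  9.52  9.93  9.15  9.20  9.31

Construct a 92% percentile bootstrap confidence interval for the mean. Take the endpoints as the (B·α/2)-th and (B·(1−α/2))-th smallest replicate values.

(9.03, 10.09)

Sorted replicates: 8.98, 9.03, 9.10, 9.15, 9.20, 9.21, 9.24, 9.25, 9.27, 9.28, 9.31, 9.32, 9.33, 9.38, 9.40, 9.43, 9.47, 9.48, 9.49, 9.50, 9.52, 9.53, 9.54, 9.55, 9.56, 9.57, 9.58, 9.59, 9.60, 9.62, 9.63, 9.64, 9.65, 9.66, 9.67, 9.68, 9.70, 9.71, 9.75, 9.77, 9.83, 9.85, 9.89, 9.93, 9.96, 10.06, 10.07, 10.09, 10.12, 10.29
α = 0.08; lower rank = 50 × 0.040 = 2; upper rank = 50 × 0.960 = 48.
The 2nd smallest replicate is 9.03; the 48th is 10.09.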